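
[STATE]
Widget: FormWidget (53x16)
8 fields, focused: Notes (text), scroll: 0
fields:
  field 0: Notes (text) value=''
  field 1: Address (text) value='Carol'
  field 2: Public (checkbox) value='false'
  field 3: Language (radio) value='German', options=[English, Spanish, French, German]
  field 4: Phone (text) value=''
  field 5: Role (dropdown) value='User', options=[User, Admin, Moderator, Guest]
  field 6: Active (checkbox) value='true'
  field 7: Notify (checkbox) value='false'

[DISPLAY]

> Notes:      [                                     ]
  Address:    [Carol                                ]
  Public:     [ ]                                    
  Language:   ( ) English  ( ) Spanish  ( ) French  (
  Phone:      [                                     ]
  Role:       [User                                ▼]
  Active:     [x]                                    
  Notify:     [ ]                                    
                                                     
                                                     
                                                     
                                                     
                                                     
                                                     
                                                     
                                                     


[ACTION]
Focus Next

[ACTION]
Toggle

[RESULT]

  Notes:      [                                     ]
> Address:    [Carol                                ]
  Public:     [ ]                                    
  Language:   ( ) English  ( ) Spanish  ( ) French  (
  Phone:      [                                     ]
  Role:       [User                                ▼]
  Active:     [x]                                    
  Notify:     [ ]                                    
                                                     
                                                     
                                                     
                                                     
                                                     
                                                     
                                                     
                                                     


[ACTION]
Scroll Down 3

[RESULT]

  Language:   ( ) English  ( ) Spanish  ( ) French  (
  Phone:      [                                     ]
  Role:       [User                                ▼]
  Active:     [x]                                    
  Notify:     [ ]                                    
                                                     
                                                     
                                                     
                                                     
                                                     
                                                     
                                                     
                                                     
                                                     
                                                     
                                                     


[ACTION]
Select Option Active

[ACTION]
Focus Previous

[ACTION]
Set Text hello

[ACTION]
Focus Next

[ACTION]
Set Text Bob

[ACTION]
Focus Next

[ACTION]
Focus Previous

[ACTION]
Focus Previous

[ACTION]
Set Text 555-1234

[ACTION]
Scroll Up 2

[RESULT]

  Address:    [Bob                                  ]
  Public:     [ ]                                    
  Language:   ( ) English  ( ) Spanish  ( ) French  (
  Phone:      [                                     ]
  Role:       [User                                ▼]
  Active:     [x]                                    
  Notify:     [ ]                                    
                                                     
                                                     
                                                     
                                                     
                                                     
                                                     
                                                     
                                                     
                                                     


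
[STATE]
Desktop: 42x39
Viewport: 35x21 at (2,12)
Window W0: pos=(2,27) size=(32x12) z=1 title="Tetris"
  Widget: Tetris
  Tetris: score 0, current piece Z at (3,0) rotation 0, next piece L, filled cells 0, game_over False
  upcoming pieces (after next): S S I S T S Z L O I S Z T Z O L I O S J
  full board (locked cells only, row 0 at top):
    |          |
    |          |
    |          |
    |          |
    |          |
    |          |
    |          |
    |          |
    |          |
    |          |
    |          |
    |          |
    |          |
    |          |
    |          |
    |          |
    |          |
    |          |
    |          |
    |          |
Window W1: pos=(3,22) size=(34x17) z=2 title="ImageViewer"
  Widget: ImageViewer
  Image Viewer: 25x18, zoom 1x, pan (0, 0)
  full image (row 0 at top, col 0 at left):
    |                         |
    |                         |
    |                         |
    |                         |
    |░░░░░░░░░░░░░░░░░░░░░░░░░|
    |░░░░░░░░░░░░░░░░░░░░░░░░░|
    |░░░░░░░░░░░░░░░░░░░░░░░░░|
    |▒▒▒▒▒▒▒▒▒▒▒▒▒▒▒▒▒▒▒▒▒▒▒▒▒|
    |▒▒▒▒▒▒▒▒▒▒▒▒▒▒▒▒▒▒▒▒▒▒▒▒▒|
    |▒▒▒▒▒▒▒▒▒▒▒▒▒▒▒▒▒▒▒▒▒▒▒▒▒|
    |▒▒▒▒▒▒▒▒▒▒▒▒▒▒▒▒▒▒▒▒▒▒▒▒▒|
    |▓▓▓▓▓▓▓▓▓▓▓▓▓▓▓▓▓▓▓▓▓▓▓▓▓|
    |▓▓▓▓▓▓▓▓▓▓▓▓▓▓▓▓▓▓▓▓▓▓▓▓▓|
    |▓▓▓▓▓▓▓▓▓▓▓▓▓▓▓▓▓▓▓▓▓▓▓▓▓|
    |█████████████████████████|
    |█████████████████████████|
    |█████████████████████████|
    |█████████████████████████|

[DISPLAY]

                                   
                                   
                                   
                                   
                                   
                                   
                                   
                                   
                                   
                                   
 ┏━━━━━━━━━━━━━━━━━━━━━━━━━━━━━━━━┓
 ┃ ImageViewer                    ┃
 ┠────────────────────────────────┨
 ┃                                ┃
 ┃                                ┃
┏┃                                ┃
┃┃                                ┃
┠┃░░░░░░░░░░░░░░░░░░░░░░░░░       ┃
┃┃░░░░░░░░░░░░░░░░░░░░░░░░░       ┃
┃┃░░░░░░░░░░░░░░░░░░░░░░░░░       ┃
┃┃▒▒▒▒▒▒▒▒▒▒▒▒▒▒▒▒▒▒▒▒▒▒▒▒▒       ┃


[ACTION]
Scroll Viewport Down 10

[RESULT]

                                   
                                   
                                   
                                   
 ┏━━━━━━━━━━━━━━━━━━━━━━━━━━━━━━━━┓
 ┃ ImageViewer                    ┃
 ┠────────────────────────────────┨
 ┃                                ┃
 ┃                                ┃
┏┃                                ┃
┃┃                                ┃
┠┃░░░░░░░░░░░░░░░░░░░░░░░░░       ┃
┃┃░░░░░░░░░░░░░░░░░░░░░░░░░       ┃
┃┃░░░░░░░░░░░░░░░░░░░░░░░░░       ┃
┃┃▒▒▒▒▒▒▒▒▒▒▒▒▒▒▒▒▒▒▒▒▒▒▒▒▒       ┃
┃┃▒▒▒▒▒▒▒▒▒▒▒▒▒▒▒▒▒▒▒▒▒▒▒▒▒       ┃
┃┃▒▒▒▒▒▒▒▒▒▒▒▒▒▒▒▒▒▒▒▒▒▒▒▒▒       ┃
┃┃▒▒▒▒▒▒▒▒▒▒▒▒▒▒▒▒▒▒▒▒▒▒▒▒▒       ┃
┃┃▓▓▓▓▓▓▓▓▓▓▓▓▓▓▓▓▓▓▓▓▓▓▓▓▓       ┃
┃┃▓▓▓▓▓▓▓▓▓▓▓▓▓▓▓▓▓▓▓▓▓▓▓▓▓       ┃
┗┗━━━━━━━━━━━━━━━━━━━━━━━━━━━━━━━━┛


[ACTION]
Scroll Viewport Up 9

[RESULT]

                                   
                                   
                                   
                                   
                                   
                                   
                                   
                                   
                                   
                                   
                                   
                                   
                                   
 ┏━━━━━━━━━━━━━━━━━━━━━━━━━━━━━━━━┓
 ┃ ImageViewer                    ┃
 ┠────────────────────────────────┨
 ┃                                ┃
 ┃                                ┃
┏┃                                ┃
┃┃                                ┃
┠┃░░░░░░░░░░░░░░░░░░░░░░░░░       ┃


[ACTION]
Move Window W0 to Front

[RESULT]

                                   
                                   
                                   
                                   
                                   
                                   
                                   
                                   
                                   
                                   
                                   
                                   
                                   
 ┏━━━━━━━━━━━━━━━━━━━━━━━━━━━━━━━━┓
 ┃ ImageViewer                    ┃
 ┠────────────────────────────────┨
 ┃                                ┃
 ┃                                ┃
┏━━━━━━━━━━━━━━━━━━━━━━━━━━━━━━┓  ┃
┃ Tetris                       ┃  ┃
┠──────────────────────────────┨  ┃


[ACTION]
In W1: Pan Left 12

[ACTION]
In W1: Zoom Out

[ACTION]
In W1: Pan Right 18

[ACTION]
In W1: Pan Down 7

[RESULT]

                                   
                                   
                                   
                                   
                                   
                                   
                                   
                                   
                                   
                                   
                                   
                                   
                                   
 ┏━━━━━━━━━━━━━━━━━━━━━━━━━━━━━━━━┓
 ┃ ImageViewer                    ┃
 ┠────────────────────────────────┨
 ┃▒▒▒▒▒▒▒                         ┃
 ┃▒▒▒▒▒▒▒                         ┃
┏━━━━━━━━━━━━━━━━━━━━━━━━━━━━━━┓  ┃
┃ Tetris                       ┃  ┃
┠──────────────────────────────┨  ┃


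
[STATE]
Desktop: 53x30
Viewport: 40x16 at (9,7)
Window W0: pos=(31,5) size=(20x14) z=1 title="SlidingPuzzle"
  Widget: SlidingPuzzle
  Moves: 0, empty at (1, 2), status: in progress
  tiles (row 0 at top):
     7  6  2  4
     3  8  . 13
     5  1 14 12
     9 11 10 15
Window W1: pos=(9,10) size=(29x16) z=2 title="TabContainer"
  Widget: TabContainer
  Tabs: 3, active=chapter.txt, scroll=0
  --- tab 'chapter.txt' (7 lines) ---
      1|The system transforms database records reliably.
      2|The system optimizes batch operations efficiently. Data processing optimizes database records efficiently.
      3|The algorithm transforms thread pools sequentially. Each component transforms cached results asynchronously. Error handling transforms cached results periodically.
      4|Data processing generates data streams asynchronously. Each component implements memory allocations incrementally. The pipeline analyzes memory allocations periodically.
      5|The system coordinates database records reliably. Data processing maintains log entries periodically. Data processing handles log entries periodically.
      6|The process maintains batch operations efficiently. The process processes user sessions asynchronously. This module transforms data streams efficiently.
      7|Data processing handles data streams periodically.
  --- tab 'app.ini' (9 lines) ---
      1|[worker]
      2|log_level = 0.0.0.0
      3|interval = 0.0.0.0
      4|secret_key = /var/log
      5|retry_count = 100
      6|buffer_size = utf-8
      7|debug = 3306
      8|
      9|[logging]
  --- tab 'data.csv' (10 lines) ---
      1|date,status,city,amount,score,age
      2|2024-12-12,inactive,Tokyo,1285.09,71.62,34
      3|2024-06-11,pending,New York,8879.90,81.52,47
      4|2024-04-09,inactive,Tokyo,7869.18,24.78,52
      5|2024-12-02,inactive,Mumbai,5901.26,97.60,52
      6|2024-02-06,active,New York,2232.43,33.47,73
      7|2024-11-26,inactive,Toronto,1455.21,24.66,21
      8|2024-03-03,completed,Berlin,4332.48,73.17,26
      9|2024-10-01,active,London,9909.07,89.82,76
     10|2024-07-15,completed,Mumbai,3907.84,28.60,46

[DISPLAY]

                      ┠─────────────────
                      ┃┌────┬────┬────┬─
                      ┃│  7 │  6 │  2 │ 
┏━━━━━━━━━━━━━━━━━━━━━━━━━━━┓────┼────┼─
┃ TabContainer              ┃  8 │    │ 
┠───────────────────────────┨────┼────┼─
┃[chapter.txt]│ app.ini │ da┃  1 │ 14 │ 
┃───────────────────────────┃────┼────┼─
┃The system transforms datab┃ 11 │ 10 │ 
┃The system optimizes batch ┃────┴────┴─
┃The algorithm transforms th┃ 0         
┃Data processing generates d┃━━━━━━━━━━━
┃The system coordinates data┃           
┃The process maintains batch┃           
┃Data processing handles dat┃           
┃                           ┃           


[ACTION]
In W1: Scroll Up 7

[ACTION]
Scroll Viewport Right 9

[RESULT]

                  ┠──────────────────┨  
                  ┃┌────┬────┬────┬──┃  
                  ┃│  7 │  6 │  2 │  ┃  
━━━━━━━━━━━━━━━━━━━━━━━━┓────┼────┼──┃  
bContainer              ┃  8 │    │ 1┃  
────────────────────────┨────┼────┼──┃  
apter.txt]│ app.ini │ da┃  1 │ 14 │ 1┃  
────────────────────────┃────┼────┼──┃  
 system transforms datab┃ 11 │ 10 │ 1┃  
 system optimizes batch ┃────┴────┴──┃  
 algorithm transforms th┃ 0          ┃  
a processing generates d┃━━━━━━━━━━━━┛  
 system coordinates data┃               
 process maintains batch┃               
a processing handles dat┃               
                        ┃               


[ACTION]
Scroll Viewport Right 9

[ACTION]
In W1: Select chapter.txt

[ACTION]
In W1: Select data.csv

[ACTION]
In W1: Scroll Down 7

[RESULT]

                  ┠──────────────────┨  
                  ┃┌────┬────┬────┬──┃  
                  ┃│  7 │  6 │  2 │  ┃  
━━━━━━━━━━━━━━━━━━━━━━━━┓────┼────┼──┃  
bContainer              ┃  8 │    │ 1┃  
────────────────────────┨────┼────┼──┃  
apter.txt │ app.ini │[da┃  1 │ 14 │ 1┃  
────────────────────────┃────┼────┼──┃  
4-03-03,completed,Berlin┃ 11 │ 10 │ 1┃  
4-10-01,active,London,99┃────┴────┴──┃  
4-07-15,completed,Mumbai┃ 0          ┃  
                        ┃━━━━━━━━━━━━┛  
                        ┃               
                        ┃               
                        ┃               
                        ┃               


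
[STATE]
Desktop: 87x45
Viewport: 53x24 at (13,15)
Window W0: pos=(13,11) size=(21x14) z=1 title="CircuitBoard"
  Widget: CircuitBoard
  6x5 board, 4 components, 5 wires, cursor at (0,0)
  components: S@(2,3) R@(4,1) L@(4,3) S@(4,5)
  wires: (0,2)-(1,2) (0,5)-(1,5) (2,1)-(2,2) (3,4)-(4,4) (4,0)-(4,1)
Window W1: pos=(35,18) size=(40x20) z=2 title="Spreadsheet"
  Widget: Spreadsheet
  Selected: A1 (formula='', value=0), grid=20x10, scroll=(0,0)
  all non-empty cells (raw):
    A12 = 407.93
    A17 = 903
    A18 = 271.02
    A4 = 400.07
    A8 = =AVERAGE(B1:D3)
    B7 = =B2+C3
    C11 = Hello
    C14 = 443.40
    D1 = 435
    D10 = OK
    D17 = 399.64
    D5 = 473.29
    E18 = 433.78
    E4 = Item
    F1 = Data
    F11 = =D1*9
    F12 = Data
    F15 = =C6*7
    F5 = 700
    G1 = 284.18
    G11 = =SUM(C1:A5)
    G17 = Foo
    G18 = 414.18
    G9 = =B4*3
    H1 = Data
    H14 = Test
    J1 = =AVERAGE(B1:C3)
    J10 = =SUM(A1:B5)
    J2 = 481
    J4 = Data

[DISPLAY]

┃0  [.]      ·      ┃                                
┃            │      ┃                                
┃1           ·      ┃                                
┃                   ┃ ┏━━━━━━━━━━━━━━━━━━━━━━━━━━━━━━
┃2       · ─ ·   S  ┃ ┃ Spreadsheet                  
┃                   ┃ ┠──────────────────────────────
┃3                  ┃ ┃A1:                           
┃                   ┃ ┃       A       B       C      
┃4   · ─ R       L  ┃ ┃------------------------------
┗━━━━━━━━━━━━━━━━━━━┛ ┃  1      [0]       0       0  
                      ┃  2        0       0       0  
                      ┃  3        0       0       0  
                      ┃  4   400.07       0       0  
                      ┃  5        0       0       0  
                      ┃  6        0       0       0  
                      ┃  7        0       0       0  
                      ┃  8    48.33       0       0  
                      ┃  9        0       0       0  
                      ┃ 10        0       0       0OK
                      ┃ 11        0       0Hello     
                      ┃ 12   407.93       0       0  
                      ┃ 13        0       0       0  
                      ┗━━━━━━━━━━━━━━━━━━━━━━━━━━━━━━
                                                     


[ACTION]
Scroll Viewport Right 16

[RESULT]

    ┃                                                
    ┃                                                
    ┃                                                
    ┃ ┏━━━━━━━━━━━━━━━━━━━━━━━━━━━━━━━━━━━━━━┓       
 S  ┃ ┃ Spreadsheet                          ┃       
    ┃ ┠──────────────────────────────────────┨       
    ┃ ┃A1:                                   ┃       
    ┃ ┃       A       B       C       D      ┃       
 L  ┃ ┃--------------------------------------┃       
━━━━┛ ┃  1      [0]       0       0     435  ┃       
      ┃  2        0       0       0       0  ┃       
      ┃  3        0       0       0       0  ┃       
      ┃  4   400.07       0       0       0It┃       
      ┃  5        0       0       0  473.29  ┃       
      ┃  6        0       0       0       0  ┃       
      ┃  7        0       0       0       0  ┃       
      ┃  8    48.33       0       0       0  ┃       
      ┃  9        0       0       0       0  ┃       
      ┃ 10        0       0       0OK        ┃       
      ┃ 11        0       0Hello          0  ┃       
      ┃ 12   407.93       0       0       0  ┃       
      ┃ 13        0       0       0       0  ┃       
      ┗━━━━━━━━━━━━━━━━━━━━━━━━━━━━━━━━━━━━━━┛       
                                                     


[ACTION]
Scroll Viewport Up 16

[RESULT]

                                                     
                                                     
                                                     
                                                     
                                                     
                                                     
                                                     
                                                     
                                                     
                                                     
                                                     
━━━━┓                                                
    ┃                                                
────┨                                                
    ┃                                                
    ┃                                                
    ┃                                                
    ┃                                                
    ┃ ┏━━━━━━━━━━━━━━━━━━━━━━━━━━━━━━━━━━━━━━┓       
 S  ┃ ┃ Spreadsheet                          ┃       
    ┃ ┠──────────────────────────────────────┨       
    ┃ ┃A1:                                   ┃       
    ┃ ┃       A       B       C       D      ┃       
 L  ┃ ┃--------------------------------------┃       


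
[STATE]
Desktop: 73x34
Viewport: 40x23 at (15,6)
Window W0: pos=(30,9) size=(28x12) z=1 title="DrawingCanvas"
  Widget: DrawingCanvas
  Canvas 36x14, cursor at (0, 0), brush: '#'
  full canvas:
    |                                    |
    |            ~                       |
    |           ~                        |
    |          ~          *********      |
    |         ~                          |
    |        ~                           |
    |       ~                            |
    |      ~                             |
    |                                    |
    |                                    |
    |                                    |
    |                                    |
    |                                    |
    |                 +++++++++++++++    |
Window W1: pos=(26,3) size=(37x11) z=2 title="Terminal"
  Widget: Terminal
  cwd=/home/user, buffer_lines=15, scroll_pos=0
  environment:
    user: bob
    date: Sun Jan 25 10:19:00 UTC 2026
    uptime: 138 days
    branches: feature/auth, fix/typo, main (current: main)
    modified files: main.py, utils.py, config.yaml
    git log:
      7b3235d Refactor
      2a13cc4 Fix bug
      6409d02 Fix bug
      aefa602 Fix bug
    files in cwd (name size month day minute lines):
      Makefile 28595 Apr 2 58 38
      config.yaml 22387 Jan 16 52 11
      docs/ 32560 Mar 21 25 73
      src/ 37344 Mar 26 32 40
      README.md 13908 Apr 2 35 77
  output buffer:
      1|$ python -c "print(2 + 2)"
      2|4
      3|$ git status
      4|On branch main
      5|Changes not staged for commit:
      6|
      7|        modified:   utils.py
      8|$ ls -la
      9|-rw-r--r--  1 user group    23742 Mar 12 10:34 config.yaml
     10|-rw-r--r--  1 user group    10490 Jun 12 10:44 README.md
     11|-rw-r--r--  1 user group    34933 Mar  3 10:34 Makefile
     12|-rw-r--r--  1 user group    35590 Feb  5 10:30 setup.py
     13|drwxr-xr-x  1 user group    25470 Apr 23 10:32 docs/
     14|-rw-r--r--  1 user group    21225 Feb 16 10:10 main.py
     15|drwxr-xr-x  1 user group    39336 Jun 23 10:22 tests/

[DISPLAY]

           ┃$ python -c "print(2 + 2)"  
           ┃4                           
           ┃$ git status                
           ┃On branch main              
           ┃Changes not staged for commi
           ┃                            
           ┃        modified:   utils.py
           ┗━━━━━━━━━━━━━━━━━━━━━━━━━━━━
               ┃           ~            
               ┃          ~          ***
               ┃         ~              
               ┃        ~               
               ┃       ~                
               ┃      ~                 
               ┗━━━━━━━━━━━━━━━━━━━━━━━━
                                        
                                        
                                        
                                        
                                        
                                        
                                        
                                        


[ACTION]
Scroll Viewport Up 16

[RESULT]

                                        
                                        
                                        
           ┏━━━━━━━━━━━━━━━━━━━━━━━━━━━━
           ┃ Terminal                   
           ┠────────────────────────────
           ┃$ python -c "print(2 + 2)"  
           ┃4                           
           ┃$ git status                
           ┃On branch main              
           ┃Changes not staged for commi
           ┃                            
           ┃        modified:   utils.py
           ┗━━━━━━━━━━━━━━━━━━━━━━━━━━━━
               ┃           ~            
               ┃          ~          ***
               ┃         ~              
               ┃        ~               
               ┃       ~                
               ┃      ~                 
               ┗━━━━━━━━━━━━━━━━━━━━━━━━
                                        
                                        


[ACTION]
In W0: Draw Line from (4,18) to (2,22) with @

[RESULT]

                                        
                                        
                                        
           ┏━━━━━━━━━━━━━━━━━━━━━━━━━━━━
           ┃ Terminal                   
           ┠────────────────────────────
           ┃$ python -c "print(2 + 2)"  
           ┃4                           
           ┃$ git status                
           ┃On branch main              
           ┃Changes not staged for commi
           ┃                            
           ┃        modified:   utils.py
           ┗━━━━━━━━━━━━━━━━━━━━━━━━━━━━
               ┃           ~          @ 
               ┃          ~         @@**
               ┃         ~        @@    
               ┃        ~               
               ┃       ~                
               ┃      ~                 
               ┗━━━━━━━━━━━━━━━━━━━━━━━━
                                        
                                        


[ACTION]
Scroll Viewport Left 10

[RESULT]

                                        
                                        
                                        
                     ┏━━━━━━━━━━━━━━━━━━
                     ┃ Terminal         
                     ┠──────────────────
                     ┃$ python -c "print
                     ┃4                 
                     ┃$ git status      
                     ┃On branch main    
                     ┃Changes not staged
                     ┃                  
                     ┃        modified: 
                     ┗━━━━━━━━━━━━━━━━━━
                         ┃           ~  
                         ┃          ~   
                         ┃         ~    
                         ┃        ~     
                         ┃       ~      
                         ┃      ~       
                         ┗━━━━━━━━━━━━━━
                                        
                                        


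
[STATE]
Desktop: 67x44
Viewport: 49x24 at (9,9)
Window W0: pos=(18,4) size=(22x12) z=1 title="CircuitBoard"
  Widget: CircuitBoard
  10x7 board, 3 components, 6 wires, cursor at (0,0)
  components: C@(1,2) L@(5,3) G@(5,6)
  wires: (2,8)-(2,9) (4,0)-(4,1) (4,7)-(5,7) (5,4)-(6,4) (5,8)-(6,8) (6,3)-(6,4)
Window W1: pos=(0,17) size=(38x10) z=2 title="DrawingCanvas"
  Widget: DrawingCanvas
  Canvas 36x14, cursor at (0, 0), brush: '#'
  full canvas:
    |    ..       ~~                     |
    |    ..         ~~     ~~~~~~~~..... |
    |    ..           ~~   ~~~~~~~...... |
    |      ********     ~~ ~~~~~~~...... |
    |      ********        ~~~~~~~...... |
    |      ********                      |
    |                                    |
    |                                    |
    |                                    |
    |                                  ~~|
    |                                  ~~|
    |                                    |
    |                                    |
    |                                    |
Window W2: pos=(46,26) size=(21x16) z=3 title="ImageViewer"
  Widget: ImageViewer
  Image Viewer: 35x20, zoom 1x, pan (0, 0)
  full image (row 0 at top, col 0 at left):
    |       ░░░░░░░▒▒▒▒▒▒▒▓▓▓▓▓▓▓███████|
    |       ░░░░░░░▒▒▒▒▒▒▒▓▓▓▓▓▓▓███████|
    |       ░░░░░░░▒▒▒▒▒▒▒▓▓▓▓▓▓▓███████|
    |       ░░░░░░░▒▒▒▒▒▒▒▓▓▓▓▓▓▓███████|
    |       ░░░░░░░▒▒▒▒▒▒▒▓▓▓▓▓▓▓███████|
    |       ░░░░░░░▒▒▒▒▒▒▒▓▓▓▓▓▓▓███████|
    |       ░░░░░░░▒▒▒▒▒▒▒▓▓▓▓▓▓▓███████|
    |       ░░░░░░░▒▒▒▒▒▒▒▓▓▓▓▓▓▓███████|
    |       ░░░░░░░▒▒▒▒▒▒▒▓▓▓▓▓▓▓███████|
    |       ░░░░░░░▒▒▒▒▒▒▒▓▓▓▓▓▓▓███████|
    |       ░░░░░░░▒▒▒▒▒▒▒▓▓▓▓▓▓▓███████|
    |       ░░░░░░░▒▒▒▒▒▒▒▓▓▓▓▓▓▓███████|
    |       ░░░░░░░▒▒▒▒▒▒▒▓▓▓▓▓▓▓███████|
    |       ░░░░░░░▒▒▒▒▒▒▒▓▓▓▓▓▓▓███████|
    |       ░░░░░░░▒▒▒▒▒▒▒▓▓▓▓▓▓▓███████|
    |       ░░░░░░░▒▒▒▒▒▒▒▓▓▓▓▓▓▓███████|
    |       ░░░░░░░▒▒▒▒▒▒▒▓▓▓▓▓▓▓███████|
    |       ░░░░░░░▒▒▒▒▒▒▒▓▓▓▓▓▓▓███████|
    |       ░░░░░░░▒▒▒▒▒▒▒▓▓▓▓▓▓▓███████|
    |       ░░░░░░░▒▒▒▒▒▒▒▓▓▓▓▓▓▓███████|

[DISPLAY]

         ┃                    ┃                  
         ┃1           C       ┃                  
         ┃                    ┃                  
         ┃2                   ┃                  
         ┃                    ┃                  
         ┃3                   ┃                  
         ┗━━━━━━━━━━━━━━━━━━━━┛                  
                                                 
━━━━━━━━━━━━━━━━━━━━━━━━━━━━┓                    
Canvas                      ┃                    
────────────────────────────┨                    
     ~~                     ┃                    
       ~~     ~~~~~~~~..... ┃                    
         ~~   ~~~~~~~...... ┃                    
******     ~~ ~~~~~~~...... ┃                    
******        ~~~~~~~...... ┃                    
******                      ┃                    
━━━━━━━━━━━━━━━━━━━━━━━━━━━━┛        ┏━━━━━━━━━━━
                                     ┃ ImageViewe
                                     ┠───────────
                                     ┃       ░░░░
                                     ┃       ░░░░
                                     ┃       ░░░░
                                     ┃       ░░░░


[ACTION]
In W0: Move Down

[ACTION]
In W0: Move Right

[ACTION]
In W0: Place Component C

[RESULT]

         ┃                    ┃                  
         ┃1      [C]  C       ┃                  
         ┃                    ┃                  
         ┃2                   ┃                  
         ┃                    ┃                  
         ┃3                   ┃                  
         ┗━━━━━━━━━━━━━━━━━━━━┛                  
                                                 
━━━━━━━━━━━━━━━━━━━━━━━━━━━━┓                    
Canvas                      ┃                    
────────────────────────────┨                    
     ~~                     ┃                    
       ~~     ~~~~~~~~..... ┃                    
         ~~   ~~~~~~~...... ┃                    
******     ~~ ~~~~~~~...... ┃                    
******        ~~~~~~~...... ┃                    
******                      ┃                    
━━━━━━━━━━━━━━━━━━━━━━━━━━━━┛        ┏━━━━━━━━━━━
                                     ┃ ImageViewe
                                     ┠───────────
                                     ┃       ░░░░
                                     ┃       ░░░░
                                     ┃       ░░░░
                                     ┃       ░░░░


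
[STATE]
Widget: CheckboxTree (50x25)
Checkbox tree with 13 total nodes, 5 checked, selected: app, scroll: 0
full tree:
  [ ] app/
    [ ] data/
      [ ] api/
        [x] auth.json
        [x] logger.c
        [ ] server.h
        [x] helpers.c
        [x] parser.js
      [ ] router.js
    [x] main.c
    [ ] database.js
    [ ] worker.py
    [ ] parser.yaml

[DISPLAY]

>[-] app/                                         
   [-] data/                                      
     [-] api/                                     
       [x] auth.json                              
       [x] logger.c                               
       [ ] server.h                               
       [x] helpers.c                              
       [x] parser.js                              
     [ ] router.js                                
   [x] main.c                                     
   [ ] database.js                                
   [ ] worker.py                                  
   [ ] parser.yaml                                
                                                  
                                                  
                                                  
                                                  
                                                  
                                                  
                                                  
                                                  
                                                  
                                                  
                                                  
                                                  


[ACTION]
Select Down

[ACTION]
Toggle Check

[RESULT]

 [-] app/                                         
>  [x] data/                                      
     [x] api/                                     
       [x] auth.json                              
       [x] logger.c                               
       [x] server.h                               
       [x] helpers.c                              
       [x] parser.js                              
     [x] router.js                                
   [x] main.c                                     
   [ ] database.js                                
   [ ] worker.py                                  
   [ ] parser.yaml                                
                                                  
                                                  
                                                  
                                                  
                                                  
                                                  
                                                  
                                                  
                                                  
                                                  
                                                  
                                                  


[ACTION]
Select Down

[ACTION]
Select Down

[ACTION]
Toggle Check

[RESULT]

 [-] app/                                         
   [-] data/                                      
     [-] api/                                     
>      [ ] auth.json                              
       [x] logger.c                               
       [x] server.h                               
       [x] helpers.c                              
       [x] parser.js                              
     [x] router.js                                
   [x] main.c                                     
   [ ] database.js                                
   [ ] worker.py                                  
   [ ] parser.yaml                                
                                                  
                                                  
                                                  
                                                  
                                                  
                                                  
                                                  
                                                  
                                                  
                                                  
                                                  
                                                  
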